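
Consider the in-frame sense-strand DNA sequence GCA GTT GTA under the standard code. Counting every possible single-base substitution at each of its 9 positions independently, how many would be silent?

9

Codon 1 (GCA, Ala): 3 synonymous substitutions.
Codon 2 (GTT, Val): 3 synonymous substitutions.
Codon 3 (GTA, Val): 3 synonymous substitutions.
Total: 3 + 3 + 3 = 9.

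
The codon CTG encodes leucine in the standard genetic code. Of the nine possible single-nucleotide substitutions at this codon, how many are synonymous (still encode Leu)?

4

Position 1: TTG → 1 synonymous.
Position 2: none → 0 synonymous.
Position 3: CTT, CTC, CTA → 3 synonymous.
Total: 1 + 0 + 3 = 4.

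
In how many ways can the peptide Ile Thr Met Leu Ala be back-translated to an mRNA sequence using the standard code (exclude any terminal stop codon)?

288

Ile: 3 codons.
Thr: 4 codons.
Met: 1 codon.
Leu: 6 codons.
Ala: 4 codons.
3 × 4 × 1 × 6 × 4 = 288.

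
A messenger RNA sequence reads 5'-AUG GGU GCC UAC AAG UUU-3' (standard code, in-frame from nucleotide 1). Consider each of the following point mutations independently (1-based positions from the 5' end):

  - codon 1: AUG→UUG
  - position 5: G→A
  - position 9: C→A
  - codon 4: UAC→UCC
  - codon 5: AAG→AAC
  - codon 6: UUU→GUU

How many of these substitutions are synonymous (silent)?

Codon 1: AUG (Met) → UUG (Leu) — missense.
Codon 2: GGU (Gly) → GAU (Asp) — missense.
Codon 3: GCC (Ala) → GCA (Ala) — synonymous.
Codon 4: UAC (Tyr) → UCC (Ser) — missense.
Codon 5: AAG (Lys) → AAC (Asn) — missense.
Codon 6: UUU (Phe) → GUU (Val) — missense.
Synonymous: 1 of 6.

1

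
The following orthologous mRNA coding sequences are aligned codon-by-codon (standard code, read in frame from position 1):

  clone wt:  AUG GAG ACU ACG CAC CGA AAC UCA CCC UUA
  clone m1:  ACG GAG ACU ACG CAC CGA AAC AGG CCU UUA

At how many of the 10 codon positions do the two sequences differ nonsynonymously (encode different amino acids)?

Codon 1: AUG Met / ACG Thr — nonsynonymous.
Codon 2: GAG Glu / GAG Glu — identical.
Codon 3: ACU Thr / ACU Thr — identical.
Codon 4: ACG Thr / ACG Thr — identical.
Codon 5: CAC His / CAC His — identical.
Codon 6: CGA Arg / CGA Arg — identical.
Codon 7: AAC Asn / AAC Asn — identical.
Codon 8: UCA Ser / AGG Arg — nonsynonymous.
Codon 9: CCC Pro / CCU Pro — synonymous.
Codon 10: UUA Leu / UUA Leu — identical.
Nonsynonymous differences: 2.

2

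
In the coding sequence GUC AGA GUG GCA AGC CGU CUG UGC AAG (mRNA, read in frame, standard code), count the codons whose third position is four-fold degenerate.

Codon 1 GUC (Val): third position 4-fold.
Codon 2 AGA (Arg): third position 2-fold.
Codon 3 GUG (Val): third position 4-fold.
Codon 4 GCA (Ala): third position 4-fold.
Codon 5 AGC (Ser): third position 2-fold.
Codon 6 CGU (Arg): third position 4-fold.
Codon 7 CUG (Leu): third position 4-fold.
Codon 8 UGC (Cys): third position 2-fold.
Codon 9 AAG (Lys): third position 2-fold.
Four-fold degenerate third positions: 5.

5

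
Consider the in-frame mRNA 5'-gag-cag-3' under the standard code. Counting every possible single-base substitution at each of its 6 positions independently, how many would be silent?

2

Codon 1 (GAG, Glu): 1 synonymous substitution.
Codon 2 (CAG, Gln): 1 synonymous substitution.
Total: 1 + 1 = 2.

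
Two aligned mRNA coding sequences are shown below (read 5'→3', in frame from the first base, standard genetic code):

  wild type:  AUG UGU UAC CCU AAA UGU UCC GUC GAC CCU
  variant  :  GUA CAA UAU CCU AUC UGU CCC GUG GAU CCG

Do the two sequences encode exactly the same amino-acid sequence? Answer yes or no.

no

Codon 1: AUG Met / GUA Val — nonsynonymous.
Codon 2: UGU Cys / CAA Gln — nonsynonymous.
Codon 3: UAC Tyr / UAU Tyr — synonymous.
Codon 4: CCU Pro / CCU Pro — identical.
Codon 5: AAA Lys / AUC Ile — nonsynonymous.
Codon 6: UGU Cys / UGU Cys — identical.
Codon 7: UCC Ser / CCC Pro — nonsynonymous.
Codon 8: GUC Val / GUG Val — synonymous.
Codon 9: GAC Asp / GAU Asp — synonymous.
Codon 10: CCU Pro / CCG Pro — synonymous.
Nonsynonymous differences: 4 → different protein.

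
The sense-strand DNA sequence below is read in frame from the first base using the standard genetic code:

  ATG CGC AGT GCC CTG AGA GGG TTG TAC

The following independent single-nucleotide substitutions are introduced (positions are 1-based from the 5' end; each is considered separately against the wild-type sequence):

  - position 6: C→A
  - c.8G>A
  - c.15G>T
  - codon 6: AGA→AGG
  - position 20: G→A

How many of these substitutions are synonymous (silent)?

3

Codon 2: CGC (Arg) → CGA (Arg) — synonymous.
Codon 3: AGT (Ser) → AAT (Asn) — missense.
Codon 5: CTG (Leu) → CTT (Leu) — synonymous.
Codon 6: AGA (Arg) → AGG (Arg) — synonymous.
Codon 7: GGG (Gly) → GAG (Glu) — missense.
Synonymous: 3 of 5.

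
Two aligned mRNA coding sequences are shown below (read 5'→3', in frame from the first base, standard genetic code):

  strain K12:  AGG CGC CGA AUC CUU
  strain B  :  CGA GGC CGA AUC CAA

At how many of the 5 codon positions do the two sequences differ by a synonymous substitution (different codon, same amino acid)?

1

Codon 1: AGG Arg / CGA Arg — synonymous.
Codon 2: CGC Arg / GGC Gly — nonsynonymous.
Codon 3: CGA Arg / CGA Arg — identical.
Codon 4: AUC Ile / AUC Ile — identical.
Codon 5: CUU Leu / CAA Gln — nonsynonymous.
Synonymous differences: 1.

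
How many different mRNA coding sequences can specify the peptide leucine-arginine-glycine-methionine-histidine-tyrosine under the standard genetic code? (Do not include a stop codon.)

576

Leu: 6 codons.
Arg: 6 codons.
Gly: 4 codons.
Met: 1 codon.
His: 2 codons.
Tyr: 2 codons.
6 × 6 × 4 × 1 × 2 × 2 = 576.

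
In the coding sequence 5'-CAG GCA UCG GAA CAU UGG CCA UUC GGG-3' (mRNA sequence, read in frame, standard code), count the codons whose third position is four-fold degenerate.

Codon 1 CAG (Gln): third position 2-fold.
Codon 2 GCA (Ala): third position 4-fold.
Codon 3 UCG (Ser): third position 4-fold.
Codon 4 GAA (Glu): third position 2-fold.
Codon 5 CAU (His): third position 2-fold.
Codon 6 UGG (Trp): third position 1-fold.
Codon 7 CCA (Pro): third position 4-fold.
Codon 8 UUC (Phe): third position 2-fold.
Codon 9 GGG (Gly): third position 4-fold.
Four-fold degenerate third positions: 4.

4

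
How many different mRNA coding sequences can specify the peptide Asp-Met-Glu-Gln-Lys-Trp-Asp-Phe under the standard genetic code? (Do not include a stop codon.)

Asp: 2 codons.
Met: 1 codon.
Glu: 2 codons.
Gln: 2 codons.
Lys: 2 codons.
Trp: 1 codon.
Asp: 2 codons.
Phe: 2 codons.
2 × 1 × 2 × 2 × 2 × 1 × 2 × 2 = 64.

64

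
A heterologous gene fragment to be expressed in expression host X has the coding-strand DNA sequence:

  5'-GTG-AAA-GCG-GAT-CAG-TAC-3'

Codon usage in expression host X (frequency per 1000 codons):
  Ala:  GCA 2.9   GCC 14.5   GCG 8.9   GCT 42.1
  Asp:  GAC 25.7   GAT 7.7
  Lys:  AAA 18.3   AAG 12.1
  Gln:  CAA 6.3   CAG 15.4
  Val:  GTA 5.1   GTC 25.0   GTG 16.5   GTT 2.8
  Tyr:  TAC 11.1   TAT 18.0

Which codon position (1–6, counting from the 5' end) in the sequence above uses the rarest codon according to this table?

4

Codon 1 GTG (Val): 16.5 per 1000.
Codon 2 AAA (Lys): 18.3 per 1000.
Codon 3 GCG (Ala): 8.9 per 1000.
Codon 4 GAT (Asp): 7.7 per 1000.
Codon 5 CAG (Gln): 15.4 per 1000.
Codon 6 TAC (Tyr): 11.1 per 1000.
Lowest frequency is 7.7 at codon 4.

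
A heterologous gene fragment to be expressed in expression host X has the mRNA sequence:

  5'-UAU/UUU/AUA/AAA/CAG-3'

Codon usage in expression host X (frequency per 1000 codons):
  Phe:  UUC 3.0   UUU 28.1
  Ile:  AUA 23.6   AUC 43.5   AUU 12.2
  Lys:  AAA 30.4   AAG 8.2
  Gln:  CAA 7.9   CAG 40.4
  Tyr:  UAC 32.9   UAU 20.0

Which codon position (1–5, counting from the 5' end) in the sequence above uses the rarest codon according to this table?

1

Codon 1 UAU (Tyr): 20.0 per 1000.
Codon 2 UUU (Phe): 28.1 per 1000.
Codon 3 AUA (Ile): 23.6 per 1000.
Codon 4 AAA (Lys): 30.4 per 1000.
Codon 5 CAG (Gln): 40.4 per 1000.
Lowest frequency is 20.0 at codon 1.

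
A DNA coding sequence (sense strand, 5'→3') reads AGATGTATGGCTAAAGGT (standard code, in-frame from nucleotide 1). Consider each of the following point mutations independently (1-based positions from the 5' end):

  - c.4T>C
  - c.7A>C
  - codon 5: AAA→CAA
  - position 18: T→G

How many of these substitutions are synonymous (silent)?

Codon 2: TGT (Cys) → CGT (Arg) — missense.
Codon 3: ATG (Met) → CTG (Leu) — missense.
Codon 5: AAA (Lys) → CAA (Gln) — missense.
Codon 6: GGT (Gly) → GGG (Gly) — synonymous.
Synonymous: 1 of 4.

1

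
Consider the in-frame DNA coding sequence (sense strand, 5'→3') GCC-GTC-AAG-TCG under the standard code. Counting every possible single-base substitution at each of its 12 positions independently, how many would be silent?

Codon 1 (GCC, Ala): 3 synonymous substitutions.
Codon 2 (GTC, Val): 3 synonymous substitutions.
Codon 3 (AAG, Lys): 1 synonymous substitution.
Codon 4 (TCG, Ser): 3 synonymous substitutions.
Total: 3 + 3 + 1 + 3 = 10.

10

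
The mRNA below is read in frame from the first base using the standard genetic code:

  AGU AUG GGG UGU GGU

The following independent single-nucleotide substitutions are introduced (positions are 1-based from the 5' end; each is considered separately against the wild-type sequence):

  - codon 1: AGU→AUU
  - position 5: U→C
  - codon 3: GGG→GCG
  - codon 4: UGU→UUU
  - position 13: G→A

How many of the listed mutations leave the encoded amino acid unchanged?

Codon 1: AGU (Ser) → AUU (Ile) — missense.
Codon 2: AUG (Met) → ACG (Thr) — missense.
Codon 3: GGG (Gly) → GCG (Ala) — missense.
Codon 4: UGU (Cys) → UUU (Phe) — missense.
Codon 5: GGU (Gly) → AGU (Ser) — missense.
Synonymous: 0 of 5.

0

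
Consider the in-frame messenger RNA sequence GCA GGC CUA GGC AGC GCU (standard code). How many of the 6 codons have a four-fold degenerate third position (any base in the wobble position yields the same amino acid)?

5

Codon 1 GCA (Ala): third position 4-fold.
Codon 2 GGC (Gly): third position 4-fold.
Codon 3 CUA (Leu): third position 4-fold.
Codon 4 GGC (Gly): third position 4-fold.
Codon 5 AGC (Ser): third position 2-fold.
Codon 6 GCU (Ala): third position 4-fold.
Four-fold degenerate third positions: 5.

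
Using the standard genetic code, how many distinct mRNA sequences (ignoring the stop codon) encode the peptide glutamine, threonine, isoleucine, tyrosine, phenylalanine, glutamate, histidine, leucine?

2304

Gln: 2 codons.
Thr: 4 codons.
Ile: 3 codons.
Tyr: 2 codons.
Phe: 2 codons.
Glu: 2 codons.
His: 2 codons.
Leu: 6 codons.
2 × 4 × 3 × 2 × 2 × 2 × 2 × 6 = 2304.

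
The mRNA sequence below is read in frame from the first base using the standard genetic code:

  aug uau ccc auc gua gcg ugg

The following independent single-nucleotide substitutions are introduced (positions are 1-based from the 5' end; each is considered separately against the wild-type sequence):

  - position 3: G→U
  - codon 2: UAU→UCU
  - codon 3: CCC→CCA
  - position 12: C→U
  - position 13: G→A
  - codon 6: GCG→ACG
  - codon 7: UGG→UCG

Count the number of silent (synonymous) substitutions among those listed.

Codon 1: AUG (Met) → AUU (Ile) — missense.
Codon 2: UAU (Tyr) → UCU (Ser) — missense.
Codon 3: CCC (Pro) → CCA (Pro) — synonymous.
Codon 4: AUC (Ile) → AUU (Ile) — synonymous.
Codon 5: GUA (Val) → AUA (Ile) — missense.
Codon 6: GCG (Ala) → ACG (Thr) — missense.
Codon 7: UGG (Trp) → UCG (Ser) — missense.
Synonymous: 2 of 7.

2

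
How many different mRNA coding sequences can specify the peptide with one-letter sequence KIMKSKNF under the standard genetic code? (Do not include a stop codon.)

Lys: 2 codons.
Ile: 3 codons.
Met: 1 codon.
Lys: 2 codons.
Ser: 6 codons.
Lys: 2 codons.
Asn: 2 codons.
Phe: 2 codons.
2 × 3 × 1 × 2 × 6 × 2 × 2 × 2 = 576.

576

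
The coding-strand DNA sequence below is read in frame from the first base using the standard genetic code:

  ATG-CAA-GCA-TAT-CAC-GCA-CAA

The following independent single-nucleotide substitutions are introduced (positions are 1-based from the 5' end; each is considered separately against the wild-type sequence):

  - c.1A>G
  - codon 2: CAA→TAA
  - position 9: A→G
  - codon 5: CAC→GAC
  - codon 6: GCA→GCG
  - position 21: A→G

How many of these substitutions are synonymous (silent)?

3

Codon 1: ATG (Met) → GTG (Val) — missense.
Codon 2: CAA (Gln) → TAA (Stop) — nonsense.
Codon 3: GCA (Ala) → GCG (Ala) — synonymous.
Codon 5: CAC (His) → GAC (Asp) — missense.
Codon 6: GCA (Ala) → GCG (Ala) — synonymous.
Codon 7: CAA (Gln) → CAG (Gln) — synonymous.
Synonymous: 3 of 6.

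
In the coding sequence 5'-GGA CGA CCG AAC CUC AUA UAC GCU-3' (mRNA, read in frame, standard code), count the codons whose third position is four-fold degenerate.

5

Codon 1 GGA (Gly): third position 4-fold.
Codon 2 CGA (Arg): third position 4-fold.
Codon 3 CCG (Pro): third position 4-fold.
Codon 4 AAC (Asn): third position 2-fold.
Codon 5 CUC (Leu): third position 4-fold.
Codon 6 AUA (Ile): third position 3-fold.
Codon 7 UAC (Tyr): third position 2-fold.
Codon 8 GCU (Ala): third position 4-fold.
Four-fold degenerate third positions: 5.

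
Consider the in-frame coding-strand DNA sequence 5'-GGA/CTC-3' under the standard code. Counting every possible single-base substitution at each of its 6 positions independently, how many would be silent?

Codon 1 (GGA, Gly): 3 synonymous substitutions.
Codon 2 (CTC, Leu): 3 synonymous substitutions.
Total: 3 + 3 = 6.

6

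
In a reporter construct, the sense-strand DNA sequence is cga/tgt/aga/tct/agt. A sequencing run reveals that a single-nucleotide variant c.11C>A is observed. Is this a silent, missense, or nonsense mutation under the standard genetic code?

missense

Position 11 falls in codon 4: TCT → Ser.
After the substitution the codon is TAT → Tyr.
Ser ≠ Tyr, so this is a missense mutation.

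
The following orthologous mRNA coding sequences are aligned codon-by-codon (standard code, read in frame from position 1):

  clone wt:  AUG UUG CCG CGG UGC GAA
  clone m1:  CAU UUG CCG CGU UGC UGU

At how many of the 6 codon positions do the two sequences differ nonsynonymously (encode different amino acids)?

Codon 1: AUG Met / CAU His — nonsynonymous.
Codon 2: UUG Leu / UUG Leu — identical.
Codon 3: CCG Pro / CCG Pro — identical.
Codon 4: CGG Arg / CGU Arg — synonymous.
Codon 5: UGC Cys / UGC Cys — identical.
Codon 6: GAA Glu / UGU Cys — nonsynonymous.
Nonsynonymous differences: 2.

2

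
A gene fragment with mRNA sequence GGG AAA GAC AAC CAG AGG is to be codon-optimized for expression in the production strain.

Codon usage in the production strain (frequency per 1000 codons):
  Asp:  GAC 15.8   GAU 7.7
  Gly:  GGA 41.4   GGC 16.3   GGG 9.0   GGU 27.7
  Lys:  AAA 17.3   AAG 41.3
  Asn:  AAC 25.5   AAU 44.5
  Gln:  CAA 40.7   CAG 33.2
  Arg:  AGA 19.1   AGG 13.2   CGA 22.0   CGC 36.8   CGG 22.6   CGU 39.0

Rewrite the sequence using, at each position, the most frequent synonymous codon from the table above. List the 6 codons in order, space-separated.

GGA AAG GAC AAU CAA CGU

Codon 1 (Gly): best is GGA at 41.4.
Codon 2 (Lys): best is AAG at 41.3.
Codon 3 (Asp): best is GAC at 15.8.
Codon 4 (Asn): best is AAU at 44.5.
Codon 5 (Gln): best is CAA at 40.7.
Codon 6 (Arg): best is CGU at 39.0.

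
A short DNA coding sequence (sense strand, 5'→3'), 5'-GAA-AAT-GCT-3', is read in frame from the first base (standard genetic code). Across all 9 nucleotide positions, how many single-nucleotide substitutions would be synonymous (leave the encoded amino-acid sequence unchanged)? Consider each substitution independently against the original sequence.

Codon 1 (GAA, Glu): 1 synonymous substitution.
Codon 2 (AAT, Asn): 1 synonymous substitution.
Codon 3 (GCT, Ala): 3 synonymous substitutions.
Total: 1 + 1 + 3 = 5.

5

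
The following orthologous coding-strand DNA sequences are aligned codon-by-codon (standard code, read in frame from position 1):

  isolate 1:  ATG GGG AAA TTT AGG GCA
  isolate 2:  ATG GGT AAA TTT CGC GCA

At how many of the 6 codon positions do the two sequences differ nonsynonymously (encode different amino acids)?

Codon 1: ATG Met / ATG Met — identical.
Codon 2: GGG Gly / GGT Gly — synonymous.
Codon 3: AAA Lys / AAA Lys — identical.
Codon 4: TTT Phe / TTT Phe — identical.
Codon 5: AGG Arg / CGC Arg — synonymous.
Codon 6: GCA Ala / GCA Ala — identical.
Nonsynonymous differences: 0.

0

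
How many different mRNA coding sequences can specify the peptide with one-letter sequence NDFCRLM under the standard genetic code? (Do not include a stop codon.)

Asn: 2 codons.
Asp: 2 codons.
Phe: 2 codons.
Cys: 2 codons.
Arg: 6 codons.
Leu: 6 codons.
Met: 1 codon.
2 × 2 × 2 × 2 × 6 × 6 × 1 = 576.

576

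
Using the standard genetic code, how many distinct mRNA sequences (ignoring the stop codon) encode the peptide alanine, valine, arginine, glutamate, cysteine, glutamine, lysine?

Ala: 4 codons.
Val: 4 codons.
Arg: 6 codons.
Glu: 2 codons.
Cys: 2 codons.
Gln: 2 codons.
Lys: 2 codons.
4 × 4 × 6 × 2 × 2 × 2 × 2 = 1536.

1536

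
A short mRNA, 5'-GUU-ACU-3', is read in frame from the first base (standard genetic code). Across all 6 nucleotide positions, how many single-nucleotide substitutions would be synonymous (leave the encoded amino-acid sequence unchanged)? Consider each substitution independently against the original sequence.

6

Codon 1 (GUU, Val): 3 synonymous substitutions.
Codon 2 (ACU, Thr): 3 synonymous substitutions.
Total: 3 + 3 = 6.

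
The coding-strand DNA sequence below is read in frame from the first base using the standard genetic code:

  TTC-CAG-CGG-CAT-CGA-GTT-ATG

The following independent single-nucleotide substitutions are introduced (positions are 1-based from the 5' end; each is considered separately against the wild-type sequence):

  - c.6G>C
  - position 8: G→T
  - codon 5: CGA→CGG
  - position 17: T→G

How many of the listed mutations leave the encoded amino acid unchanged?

1

Codon 2: CAG (Gln) → CAC (His) — missense.
Codon 3: CGG (Arg) → CTG (Leu) — missense.
Codon 5: CGA (Arg) → CGG (Arg) — synonymous.
Codon 6: GTT (Val) → GGT (Gly) — missense.
Synonymous: 1 of 4.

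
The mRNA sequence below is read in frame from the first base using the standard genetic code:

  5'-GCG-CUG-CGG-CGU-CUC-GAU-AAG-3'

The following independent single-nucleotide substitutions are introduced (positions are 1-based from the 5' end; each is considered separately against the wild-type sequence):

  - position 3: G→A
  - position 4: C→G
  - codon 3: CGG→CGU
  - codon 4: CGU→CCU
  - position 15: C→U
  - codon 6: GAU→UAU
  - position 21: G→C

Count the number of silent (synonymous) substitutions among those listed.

3

Codon 1: GCG (Ala) → GCA (Ala) — synonymous.
Codon 2: CUG (Leu) → GUG (Val) — missense.
Codon 3: CGG (Arg) → CGU (Arg) — synonymous.
Codon 4: CGU (Arg) → CCU (Pro) — missense.
Codon 5: CUC (Leu) → CUU (Leu) — synonymous.
Codon 6: GAU (Asp) → UAU (Tyr) — missense.
Codon 7: AAG (Lys) → AAC (Asn) — missense.
Synonymous: 3 of 7.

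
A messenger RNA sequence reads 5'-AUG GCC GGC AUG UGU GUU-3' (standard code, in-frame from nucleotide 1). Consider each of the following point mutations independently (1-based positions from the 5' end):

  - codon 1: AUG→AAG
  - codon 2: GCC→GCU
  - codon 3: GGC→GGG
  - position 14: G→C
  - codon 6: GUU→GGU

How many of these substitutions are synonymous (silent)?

Codon 1: AUG (Met) → AAG (Lys) — missense.
Codon 2: GCC (Ala) → GCU (Ala) — synonymous.
Codon 3: GGC (Gly) → GGG (Gly) — synonymous.
Codon 5: UGU (Cys) → UCU (Ser) — missense.
Codon 6: GUU (Val) → GGU (Gly) — missense.
Synonymous: 2 of 5.

2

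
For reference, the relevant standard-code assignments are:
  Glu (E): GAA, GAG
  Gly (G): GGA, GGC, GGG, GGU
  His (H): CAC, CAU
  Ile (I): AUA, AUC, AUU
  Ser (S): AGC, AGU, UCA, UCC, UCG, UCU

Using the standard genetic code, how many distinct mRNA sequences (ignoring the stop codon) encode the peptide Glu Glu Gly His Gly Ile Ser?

2304

Glu: 2 codons.
Glu: 2 codons.
Gly: 4 codons.
His: 2 codons.
Gly: 4 codons.
Ile: 3 codons.
Ser: 6 codons.
2 × 2 × 4 × 2 × 4 × 3 × 6 = 2304.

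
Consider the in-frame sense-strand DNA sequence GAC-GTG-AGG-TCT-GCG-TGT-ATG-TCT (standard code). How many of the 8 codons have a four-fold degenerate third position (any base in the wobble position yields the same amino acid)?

Codon 1 GAC (Asp): third position 2-fold.
Codon 2 GTG (Val): third position 4-fold.
Codon 3 AGG (Arg): third position 2-fold.
Codon 4 TCT (Ser): third position 4-fold.
Codon 5 GCG (Ala): third position 4-fold.
Codon 6 TGT (Cys): third position 2-fold.
Codon 7 ATG (Met): third position 1-fold.
Codon 8 TCT (Ser): third position 4-fold.
Four-fold degenerate third positions: 4.

4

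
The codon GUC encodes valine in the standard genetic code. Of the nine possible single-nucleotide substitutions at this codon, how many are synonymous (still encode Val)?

Position 1: none → 0 synonymous.
Position 2: none → 0 synonymous.
Position 3: GUU, GUA, GUG → 3 synonymous.
Total: 0 + 0 + 3 = 3.

3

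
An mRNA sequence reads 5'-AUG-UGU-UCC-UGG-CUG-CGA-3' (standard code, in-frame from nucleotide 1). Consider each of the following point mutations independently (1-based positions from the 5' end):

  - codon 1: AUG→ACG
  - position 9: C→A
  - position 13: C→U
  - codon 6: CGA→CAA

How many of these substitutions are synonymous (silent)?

2

Codon 1: AUG (Met) → ACG (Thr) — missense.
Codon 3: UCC (Ser) → UCA (Ser) — synonymous.
Codon 5: CUG (Leu) → UUG (Leu) — synonymous.
Codon 6: CGA (Arg) → CAA (Gln) — missense.
Synonymous: 2 of 4.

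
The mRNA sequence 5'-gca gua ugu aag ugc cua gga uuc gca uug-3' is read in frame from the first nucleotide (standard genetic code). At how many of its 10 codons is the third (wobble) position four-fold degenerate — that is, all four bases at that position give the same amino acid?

5

Codon 1 GCA (Ala): third position 4-fold.
Codon 2 GUA (Val): third position 4-fold.
Codon 3 UGU (Cys): third position 2-fold.
Codon 4 AAG (Lys): third position 2-fold.
Codon 5 UGC (Cys): third position 2-fold.
Codon 6 CUA (Leu): third position 4-fold.
Codon 7 GGA (Gly): third position 4-fold.
Codon 8 UUC (Phe): third position 2-fold.
Codon 9 GCA (Ala): third position 4-fold.
Codon 10 UUG (Leu): third position 2-fold.
Four-fold degenerate third positions: 5.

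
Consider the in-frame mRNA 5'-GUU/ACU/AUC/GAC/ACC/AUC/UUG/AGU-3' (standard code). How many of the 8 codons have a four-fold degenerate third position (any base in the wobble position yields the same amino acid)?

3

Codon 1 GUU (Val): third position 4-fold.
Codon 2 ACU (Thr): third position 4-fold.
Codon 3 AUC (Ile): third position 3-fold.
Codon 4 GAC (Asp): third position 2-fold.
Codon 5 ACC (Thr): third position 4-fold.
Codon 6 AUC (Ile): third position 3-fold.
Codon 7 UUG (Leu): third position 2-fold.
Codon 8 AGU (Ser): third position 2-fold.
Four-fold degenerate third positions: 3.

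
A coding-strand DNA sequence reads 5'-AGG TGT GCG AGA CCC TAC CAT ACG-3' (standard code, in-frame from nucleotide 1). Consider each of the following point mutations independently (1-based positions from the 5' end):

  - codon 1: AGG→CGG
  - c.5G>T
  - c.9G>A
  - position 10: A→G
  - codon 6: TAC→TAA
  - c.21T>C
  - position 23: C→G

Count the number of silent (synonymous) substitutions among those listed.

3

Codon 1: AGG (Arg) → CGG (Arg) — synonymous.
Codon 2: TGT (Cys) → TTT (Phe) — missense.
Codon 3: GCG (Ala) → GCA (Ala) — synonymous.
Codon 4: AGA (Arg) → GGA (Gly) — missense.
Codon 6: TAC (Tyr) → TAA (Stop) — nonsense.
Codon 7: CAT (His) → CAC (His) — synonymous.
Codon 8: ACG (Thr) → AGG (Arg) — missense.
Synonymous: 3 of 7.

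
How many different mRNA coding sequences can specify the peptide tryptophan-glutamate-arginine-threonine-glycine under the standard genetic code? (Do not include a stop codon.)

Trp: 1 codon.
Glu: 2 codons.
Arg: 6 codons.
Thr: 4 codons.
Gly: 4 codons.
1 × 2 × 6 × 4 × 4 = 192.

192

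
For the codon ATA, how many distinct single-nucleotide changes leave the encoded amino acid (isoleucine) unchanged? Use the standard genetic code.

Position 1: none → 0 synonymous.
Position 2: none → 0 synonymous.
Position 3: ATT, ATC → 2 synonymous.
Total: 0 + 0 + 2 = 2.

2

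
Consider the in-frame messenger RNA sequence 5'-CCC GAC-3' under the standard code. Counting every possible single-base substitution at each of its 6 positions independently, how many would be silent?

4

Codon 1 (CCC, Pro): 3 synonymous substitutions.
Codon 2 (GAC, Asp): 1 synonymous substitution.
Total: 3 + 1 = 4.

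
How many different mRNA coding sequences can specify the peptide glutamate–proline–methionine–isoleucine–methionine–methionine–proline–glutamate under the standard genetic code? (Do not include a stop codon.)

Glu: 2 codons.
Pro: 4 codons.
Met: 1 codon.
Ile: 3 codons.
Met: 1 codon.
Met: 1 codon.
Pro: 4 codons.
Glu: 2 codons.
2 × 4 × 1 × 3 × 1 × 1 × 4 × 2 = 192.

192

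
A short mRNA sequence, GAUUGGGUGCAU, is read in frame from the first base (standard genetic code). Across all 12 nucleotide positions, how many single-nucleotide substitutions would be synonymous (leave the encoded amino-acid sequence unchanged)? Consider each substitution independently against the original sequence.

Codon 1 (GAU, Asp): 1 synonymous substitution.
Codon 2 (UGG, Trp): 0 synonymous substitutions.
Codon 3 (GUG, Val): 3 synonymous substitutions.
Codon 4 (CAU, His): 1 synonymous substitution.
Total: 1 + 0 + 3 + 1 = 5.

5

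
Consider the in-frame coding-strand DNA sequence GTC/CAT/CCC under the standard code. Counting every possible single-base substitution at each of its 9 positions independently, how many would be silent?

Codon 1 (GTC, Val): 3 synonymous substitutions.
Codon 2 (CAT, His): 1 synonymous substitution.
Codon 3 (CCC, Pro): 3 synonymous substitutions.
Total: 3 + 1 + 3 = 7.

7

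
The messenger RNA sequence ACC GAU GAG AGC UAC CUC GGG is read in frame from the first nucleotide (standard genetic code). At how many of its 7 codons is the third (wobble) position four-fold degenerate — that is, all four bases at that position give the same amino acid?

3

Codon 1 ACC (Thr): third position 4-fold.
Codon 2 GAU (Asp): third position 2-fold.
Codon 3 GAG (Glu): third position 2-fold.
Codon 4 AGC (Ser): third position 2-fold.
Codon 5 UAC (Tyr): third position 2-fold.
Codon 6 CUC (Leu): third position 4-fold.
Codon 7 GGG (Gly): third position 4-fold.
Four-fold degenerate third positions: 3.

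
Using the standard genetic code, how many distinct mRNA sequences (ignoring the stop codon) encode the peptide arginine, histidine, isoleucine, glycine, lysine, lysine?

576

Arg: 6 codons.
His: 2 codons.
Ile: 3 codons.
Gly: 4 codons.
Lys: 2 codons.
Lys: 2 codons.
6 × 2 × 3 × 4 × 2 × 2 = 576.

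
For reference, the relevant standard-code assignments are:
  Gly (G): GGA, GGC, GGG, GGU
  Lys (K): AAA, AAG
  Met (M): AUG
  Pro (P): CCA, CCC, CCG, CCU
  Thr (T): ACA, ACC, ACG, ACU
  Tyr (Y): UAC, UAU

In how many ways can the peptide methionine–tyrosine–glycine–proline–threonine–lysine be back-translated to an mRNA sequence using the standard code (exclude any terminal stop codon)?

256

Met: 1 codon.
Tyr: 2 codons.
Gly: 4 codons.
Pro: 4 codons.
Thr: 4 codons.
Lys: 2 codons.
1 × 2 × 4 × 4 × 4 × 2 = 256.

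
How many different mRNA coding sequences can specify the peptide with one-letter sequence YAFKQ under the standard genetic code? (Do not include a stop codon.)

64

Tyr: 2 codons.
Ala: 4 codons.
Phe: 2 codons.
Lys: 2 codons.
Gln: 2 codons.
2 × 4 × 2 × 2 × 2 = 64.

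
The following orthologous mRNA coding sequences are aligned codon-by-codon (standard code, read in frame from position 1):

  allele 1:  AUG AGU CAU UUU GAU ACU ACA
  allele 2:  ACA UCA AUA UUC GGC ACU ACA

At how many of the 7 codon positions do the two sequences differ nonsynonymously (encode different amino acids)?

Codon 1: AUG Met / ACA Thr — nonsynonymous.
Codon 2: AGU Ser / UCA Ser — synonymous.
Codon 3: CAU His / AUA Ile — nonsynonymous.
Codon 4: UUU Phe / UUC Phe — synonymous.
Codon 5: GAU Asp / GGC Gly — nonsynonymous.
Codon 6: ACU Thr / ACU Thr — identical.
Codon 7: ACA Thr / ACA Thr — identical.
Nonsynonymous differences: 3.

3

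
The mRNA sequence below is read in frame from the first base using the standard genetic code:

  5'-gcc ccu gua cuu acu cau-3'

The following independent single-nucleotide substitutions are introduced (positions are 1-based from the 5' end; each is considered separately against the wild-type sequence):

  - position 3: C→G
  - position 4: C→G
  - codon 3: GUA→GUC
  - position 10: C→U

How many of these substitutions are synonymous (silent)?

Codon 1: GCC (Ala) → GCG (Ala) — synonymous.
Codon 2: CCU (Pro) → GCU (Ala) — missense.
Codon 3: GUA (Val) → GUC (Val) — synonymous.
Codon 4: CUU (Leu) → UUU (Phe) — missense.
Synonymous: 2 of 4.

2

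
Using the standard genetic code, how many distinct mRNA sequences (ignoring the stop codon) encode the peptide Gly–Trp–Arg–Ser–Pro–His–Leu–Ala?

27648

Gly: 4 codons.
Trp: 1 codon.
Arg: 6 codons.
Ser: 6 codons.
Pro: 4 codons.
His: 2 codons.
Leu: 6 codons.
Ala: 4 codons.
4 × 1 × 6 × 6 × 4 × 2 × 6 × 4 = 27648.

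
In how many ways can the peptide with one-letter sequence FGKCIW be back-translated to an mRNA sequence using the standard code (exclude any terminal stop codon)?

Phe: 2 codons.
Gly: 4 codons.
Lys: 2 codons.
Cys: 2 codons.
Ile: 3 codons.
Trp: 1 codon.
2 × 4 × 2 × 2 × 3 × 1 = 96.

96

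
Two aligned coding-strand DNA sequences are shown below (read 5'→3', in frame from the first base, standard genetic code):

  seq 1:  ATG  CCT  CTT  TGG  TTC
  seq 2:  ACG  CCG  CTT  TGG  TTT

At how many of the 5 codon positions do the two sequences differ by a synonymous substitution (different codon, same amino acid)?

2

Codon 1: ATG Met / ACG Thr — nonsynonymous.
Codon 2: CCT Pro / CCG Pro — synonymous.
Codon 3: CTT Leu / CTT Leu — identical.
Codon 4: TGG Trp / TGG Trp — identical.
Codon 5: TTC Phe / TTT Phe — synonymous.
Synonymous differences: 2.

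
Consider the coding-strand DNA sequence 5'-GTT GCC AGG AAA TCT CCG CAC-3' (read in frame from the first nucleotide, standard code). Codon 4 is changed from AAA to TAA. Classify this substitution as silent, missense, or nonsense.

Position 10 falls in codon 4: AAA → Lys.
After the substitution the codon is TAA → Stop.
The new codon is a stop codon, so this is a nonsense mutation.

nonsense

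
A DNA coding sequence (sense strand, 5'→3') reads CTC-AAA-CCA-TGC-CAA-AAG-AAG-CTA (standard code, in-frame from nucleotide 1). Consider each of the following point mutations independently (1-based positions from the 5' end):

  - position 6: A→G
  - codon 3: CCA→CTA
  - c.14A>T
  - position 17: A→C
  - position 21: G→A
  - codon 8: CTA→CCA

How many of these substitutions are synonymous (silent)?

2

Codon 2: AAA (Lys) → AAG (Lys) — synonymous.
Codon 3: CCA (Pro) → CTA (Leu) — missense.
Codon 5: CAA (Gln) → CTA (Leu) — missense.
Codon 6: AAG (Lys) → ACG (Thr) — missense.
Codon 7: AAG (Lys) → AAA (Lys) — synonymous.
Codon 8: CTA (Leu) → CCA (Pro) — missense.
Synonymous: 2 of 6.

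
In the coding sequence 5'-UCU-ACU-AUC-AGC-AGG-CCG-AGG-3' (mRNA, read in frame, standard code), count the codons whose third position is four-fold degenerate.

3

Codon 1 UCU (Ser): third position 4-fold.
Codon 2 ACU (Thr): third position 4-fold.
Codon 3 AUC (Ile): third position 3-fold.
Codon 4 AGC (Ser): third position 2-fold.
Codon 5 AGG (Arg): third position 2-fold.
Codon 6 CCG (Pro): third position 4-fold.
Codon 7 AGG (Arg): third position 2-fold.
Four-fold degenerate third positions: 3.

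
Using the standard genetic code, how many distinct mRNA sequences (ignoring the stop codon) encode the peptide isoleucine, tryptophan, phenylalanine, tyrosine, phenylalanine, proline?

Ile: 3 codons.
Trp: 1 codon.
Phe: 2 codons.
Tyr: 2 codons.
Phe: 2 codons.
Pro: 4 codons.
3 × 1 × 2 × 2 × 2 × 4 = 96.

96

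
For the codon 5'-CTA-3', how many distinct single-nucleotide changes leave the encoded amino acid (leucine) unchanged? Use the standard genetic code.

Position 1: TTA → 1 synonymous.
Position 2: none → 0 synonymous.
Position 3: CTT, CTC, CTG → 3 synonymous.
Total: 1 + 0 + 3 = 4.

4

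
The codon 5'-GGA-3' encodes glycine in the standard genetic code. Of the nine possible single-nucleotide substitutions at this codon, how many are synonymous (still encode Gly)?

Position 1: none → 0 synonymous.
Position 2: none → 0 synonymous.
Position 3: GGU, GGC, GGG → 3 synonymous.
Total: 0 + 0 + 3 = 3.

3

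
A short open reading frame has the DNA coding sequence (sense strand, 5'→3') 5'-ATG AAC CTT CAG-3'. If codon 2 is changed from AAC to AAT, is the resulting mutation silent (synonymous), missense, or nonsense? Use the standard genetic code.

Position 6 falls in codon 2: AAC → Asn.
After the substitution the codon is AAT → Asn.
Both encode Asn, so the change is synonymous.

silent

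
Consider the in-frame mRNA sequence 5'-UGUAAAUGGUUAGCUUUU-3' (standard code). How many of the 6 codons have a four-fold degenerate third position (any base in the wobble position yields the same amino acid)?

Codon 1 UGU (Cys): third position 2-fold.
Codon 2 AAA (Lys): third position 2-fold.
Codon 3 UGG (Trp): third position 1-fold.
Codon 4 UUA (Leu): third position 2-fold.
Codon 5 GCU (Ala): third position 4-fold.
Codon 6 UUU (Phe): third position 2-fold.
Four-fold degenerate third positions: 1.

1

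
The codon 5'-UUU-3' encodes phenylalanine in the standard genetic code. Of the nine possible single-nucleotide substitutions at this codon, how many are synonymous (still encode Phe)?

Position 1: none → 0 synonymous.
Position 2: none → 0 synonymous.
Position 3: UUC → 1 synonymous.
Total: 0 + 0 + 1 = 1.

1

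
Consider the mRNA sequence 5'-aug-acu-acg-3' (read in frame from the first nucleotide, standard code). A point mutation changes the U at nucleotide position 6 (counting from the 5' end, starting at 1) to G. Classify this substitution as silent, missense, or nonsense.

silent

Position 6 falls in codon 2: ACU → Thr.
After the substitution the codon is ACG → Thr.
Both encode Thr, so the change is synonymous.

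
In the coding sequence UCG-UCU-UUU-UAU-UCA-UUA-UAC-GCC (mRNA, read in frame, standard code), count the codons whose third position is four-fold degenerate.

4

Codon 1 UCG (Ser): third position 4-fold.
Codon 2 UCU (Ser): third position 4-fold.
Codon 3 UUU (Phe): third position 2-fold.
Codon 4 UAU (Tyr): third position 2-fold.
Codon 5 UCA (Ser): third position 4-fold.
Codon 6 UUA (Leu): third position 2-fold.
Codon 7 UAC (Tyr): third position 2-fold.
Codon 8 GCC (Ala): third position 4-fold.
Four-fold degenerate third positions: 4.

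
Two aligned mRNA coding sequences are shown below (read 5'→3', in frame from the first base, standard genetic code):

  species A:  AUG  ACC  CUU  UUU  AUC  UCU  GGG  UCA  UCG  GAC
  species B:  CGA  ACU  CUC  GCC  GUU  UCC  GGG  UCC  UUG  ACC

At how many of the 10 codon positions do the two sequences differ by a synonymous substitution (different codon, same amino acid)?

Codon 1: AUG Met / CGA Arg — nonsynonymous.
Codon 2: ACC Thr / ACU Thr — synonymous.
Codon 3: CUU Leu / CUC Leu — synonymous.
Codon 4: UUU Phe / GCC Ala — nonsynonymous.
Codon 5: AUC Ile / GUU Val — nonsynonymous.
Codon 6: UCU Ser / UCC Ser — synonymous.
Codon 7: GGG Gly / GGG Gly — identical.
Codon 8: UCA Ser / UCC Ser — synonymous.
Codon 9: UCG Ser / UUG Leu — nonsynonymous.
Codon 10: GAC Asp / ACC Thr — nonsynonymous.
Synonymous differences: 4.

4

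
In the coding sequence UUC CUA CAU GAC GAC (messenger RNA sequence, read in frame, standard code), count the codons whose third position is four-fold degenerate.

1

Codon 1 UUC (Phe): third position 2-fold.
Codon 2 CUA (Leu): third position 4-fold.
Codon 3 CAU (His): third position 2-fold.
Codon 4 GAC (Asp): third position 2-fold.
Codon 5 GAC (Asp): third position 2-fold.
Four-fold degenerate third positions: 1.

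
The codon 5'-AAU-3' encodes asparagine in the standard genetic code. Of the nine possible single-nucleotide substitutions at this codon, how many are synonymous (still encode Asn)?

Position 1: none → 0 synonymous.
Position 2: none → 0 synonymous.
Position 3: AAC → 1 synonymous.
Total: 0 + 0 + 1 = 1.

1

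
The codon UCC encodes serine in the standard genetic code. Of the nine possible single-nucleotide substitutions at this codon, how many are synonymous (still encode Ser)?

Position 1: none → 0 synonymous.
Position 2: none → 0 synonymous.
Position 3: UCU, UCA, UCG → 3 synonymous.
Total: 0 + 0 + 3 = 3.

3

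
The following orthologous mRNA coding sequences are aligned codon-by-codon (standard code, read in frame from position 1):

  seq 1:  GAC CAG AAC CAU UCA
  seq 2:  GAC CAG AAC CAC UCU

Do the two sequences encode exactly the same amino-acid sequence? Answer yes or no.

Codon 1: GAC Asp / GAC Asp — identical.
Codon 2: CAG Gln / CAG Gln — identical.
Codon 3: AAC Asn / AAC Asn — identical.
Codon 4: CAU His / CAC His — synonymous.
Codon 5: UCA Ser / UCU Ser — synonymous.
Nonsynonymous differences: 0 → same protein.

yes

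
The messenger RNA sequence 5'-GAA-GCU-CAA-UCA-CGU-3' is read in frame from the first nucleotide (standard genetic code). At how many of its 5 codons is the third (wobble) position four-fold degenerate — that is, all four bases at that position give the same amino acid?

Codon 1 GAA (Glu): third position 2-fold.
Codon 2 GCU (Ala): third position 4-fold.
Codon 3 CAA (Gln): third position 2-fold.
Codon 4 UCA (Ser): third position 4-fold.
Codon 5 CGU (Arg): third position 4-fold.
Four-fold degenerate third positions: 3.

3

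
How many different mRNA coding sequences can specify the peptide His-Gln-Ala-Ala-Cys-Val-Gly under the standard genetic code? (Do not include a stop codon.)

2048

His: 2 codons.
Gln: 2 codons.
Ala: 4 codons.
Ala: 4 codons.
Cys: 2 codons.
Val: 4 codons.
Gly: 4 codons.
2 × 2 × 4 × 4 × 2 × 4 × 4 = 2048.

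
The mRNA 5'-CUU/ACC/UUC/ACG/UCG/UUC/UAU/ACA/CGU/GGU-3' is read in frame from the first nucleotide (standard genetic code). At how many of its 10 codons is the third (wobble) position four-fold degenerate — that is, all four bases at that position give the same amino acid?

7

Codon 1 CUU (Leu): third position 4-fold.
Codon 2 ACC (Thr): third position 4-fold.
Codon 3 UUC (Phe): third position 2-fold.
Codon 4 ACG (Thr): third position 4-fold.
Codon 5 UCG (Ser): third position 4-fold.
Codon 6 UUC (Phe): third position 2-fold.
Codon 7 UAU (Tyr): third position 2-fold.
Codon 8 ACA (Thr): third position 4-fold.
Codon 9 CGU (Arg): third position 4-fold.
Codon 10 GGU (Gly): third position 4-fold.
Four-fold degenerate third positions: 7.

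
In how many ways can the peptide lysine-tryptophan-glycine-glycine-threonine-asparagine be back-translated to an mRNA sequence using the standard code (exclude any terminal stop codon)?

256

Lys: 2 codons.
Trp: 1 codon.
Gly: 4 codons.
Gly: 4 codons.
Thr: 4 codons.
Asn: 2 codons.
2 × 1 × 4 × 4 × 4 × 2 = 256.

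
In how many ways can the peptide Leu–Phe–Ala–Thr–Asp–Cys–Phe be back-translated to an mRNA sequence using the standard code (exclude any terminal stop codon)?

Leu: 6 codons.
Phe: 2 codons.
Ala: 4 codons.
Thr: 4 codons.
Asp: 2 codons.
Cys: 2 codons.
Phe: 2 codons.
6 × 2 × 4 × 4 × 2 × 2 × 2 = 1536.

1536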